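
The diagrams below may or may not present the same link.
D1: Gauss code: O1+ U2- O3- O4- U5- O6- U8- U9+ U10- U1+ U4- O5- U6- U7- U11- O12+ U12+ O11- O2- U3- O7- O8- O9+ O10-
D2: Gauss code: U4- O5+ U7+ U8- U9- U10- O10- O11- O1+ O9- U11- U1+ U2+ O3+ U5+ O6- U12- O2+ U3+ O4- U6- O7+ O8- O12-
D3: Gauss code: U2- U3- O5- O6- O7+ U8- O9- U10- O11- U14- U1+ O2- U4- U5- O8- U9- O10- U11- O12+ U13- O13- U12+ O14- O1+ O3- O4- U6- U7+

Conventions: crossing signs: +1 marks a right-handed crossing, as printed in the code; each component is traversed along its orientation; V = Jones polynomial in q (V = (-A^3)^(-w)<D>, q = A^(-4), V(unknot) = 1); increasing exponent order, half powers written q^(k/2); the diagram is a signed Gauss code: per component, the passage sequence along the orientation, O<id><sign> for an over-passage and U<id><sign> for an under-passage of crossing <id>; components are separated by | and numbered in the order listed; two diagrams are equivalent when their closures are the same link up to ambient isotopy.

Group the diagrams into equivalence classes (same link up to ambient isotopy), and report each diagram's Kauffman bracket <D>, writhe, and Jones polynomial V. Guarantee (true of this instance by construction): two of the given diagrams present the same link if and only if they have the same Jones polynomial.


grouping into links: {D1} | {D2} | {D3}
V(D1) = q^-8 - 2q^-7 + q^-6 - 2q^-5 + 2q^-4 + q^-2  (w -6, c 12, <D> = A^-10 + 2A^-2 - 2A^2 + A^6 - 2A^10 + A^14)
V(D2) = -q^-3 + 2q^-2 - 2q^-1 + 3 - 2q + 2q^2 - q^3  [12 crossings, <D> = -A^-18 + 2A^-14 - 2A^-10 + 3A^-6 - 2A^-2 + 2A^2 - A^6, w = -2]
V(D3) = -q^-10 + q^-9 - q^-8 + q^-7 - q^-6 + q^-5 + q^-3  (w -8, c 14, <D> = A^-12 + A^-4 - 1 + A^4 - A^8 + A^12 - A^16)
key observation: comparing 3 Jones polynomials yields 3 groups


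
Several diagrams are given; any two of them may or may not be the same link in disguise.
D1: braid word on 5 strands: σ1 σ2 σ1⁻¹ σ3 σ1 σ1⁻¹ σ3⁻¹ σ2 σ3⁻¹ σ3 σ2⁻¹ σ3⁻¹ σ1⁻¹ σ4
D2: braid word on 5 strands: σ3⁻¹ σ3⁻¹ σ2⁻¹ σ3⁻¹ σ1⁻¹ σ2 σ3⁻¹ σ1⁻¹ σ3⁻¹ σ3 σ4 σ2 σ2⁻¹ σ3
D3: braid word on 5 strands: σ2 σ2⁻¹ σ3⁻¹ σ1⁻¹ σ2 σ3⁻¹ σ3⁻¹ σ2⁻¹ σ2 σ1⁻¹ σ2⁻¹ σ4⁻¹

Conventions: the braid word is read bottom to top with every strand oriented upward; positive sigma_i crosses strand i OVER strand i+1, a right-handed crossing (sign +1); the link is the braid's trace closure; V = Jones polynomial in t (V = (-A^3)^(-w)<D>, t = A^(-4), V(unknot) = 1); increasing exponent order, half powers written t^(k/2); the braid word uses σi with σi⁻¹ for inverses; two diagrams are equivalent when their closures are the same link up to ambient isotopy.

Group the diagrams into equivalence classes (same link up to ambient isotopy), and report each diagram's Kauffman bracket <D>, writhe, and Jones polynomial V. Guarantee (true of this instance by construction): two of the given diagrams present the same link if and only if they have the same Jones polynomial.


equivalence classes: {D1} | {D2, D3}
D1 (bracket 1; 14 crossings at w = 0): V = 1
V(D2) = -t^-6 + t^-5 - t^-4 + 2t^-3 - t^-2 + t^-1  (w -4, c 14, <D> = A^-8 - A^-4 + 2 - A^4 + A^8 - A^12)
V(D3) = -t^-6 + t^-5 - t^-4 + 2t^-3 - t^-2 + t^-1  (w -6, c 12, <D> = A^-14 - A^-10 + 2A^-6 - A^-2 + A^2 - A^6)
observation: 2 classes among 3 diagrams; unequal V(t) rules out equality


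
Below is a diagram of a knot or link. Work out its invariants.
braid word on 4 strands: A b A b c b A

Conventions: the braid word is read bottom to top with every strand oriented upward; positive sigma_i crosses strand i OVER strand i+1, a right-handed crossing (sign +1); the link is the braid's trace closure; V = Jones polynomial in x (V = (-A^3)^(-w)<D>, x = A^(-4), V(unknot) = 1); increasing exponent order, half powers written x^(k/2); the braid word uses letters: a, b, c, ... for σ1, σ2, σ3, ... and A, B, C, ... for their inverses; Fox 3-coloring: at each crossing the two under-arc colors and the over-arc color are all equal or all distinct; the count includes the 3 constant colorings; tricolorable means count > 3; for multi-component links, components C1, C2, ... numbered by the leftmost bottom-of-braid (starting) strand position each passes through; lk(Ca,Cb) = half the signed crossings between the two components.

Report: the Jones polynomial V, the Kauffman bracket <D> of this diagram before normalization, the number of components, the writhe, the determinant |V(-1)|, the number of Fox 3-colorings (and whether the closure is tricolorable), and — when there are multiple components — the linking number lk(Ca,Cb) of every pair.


V = -x^-3 + 2x^-2 - 2x^-1 + 3 - 2x + 2x^2 - x^3
<D> = A^-9 - 2A^-5 + 2A^-1 - 3A^3 + 2A^7 - 2A^11 + A^15 (w = +1)
1 component over 7 crossings, w = +1
3 Fox colorings among 3^7, |V(-1)| = 13: not tricolorable
why: V spans 6 powers of x: at least 6 crossings in any diagram


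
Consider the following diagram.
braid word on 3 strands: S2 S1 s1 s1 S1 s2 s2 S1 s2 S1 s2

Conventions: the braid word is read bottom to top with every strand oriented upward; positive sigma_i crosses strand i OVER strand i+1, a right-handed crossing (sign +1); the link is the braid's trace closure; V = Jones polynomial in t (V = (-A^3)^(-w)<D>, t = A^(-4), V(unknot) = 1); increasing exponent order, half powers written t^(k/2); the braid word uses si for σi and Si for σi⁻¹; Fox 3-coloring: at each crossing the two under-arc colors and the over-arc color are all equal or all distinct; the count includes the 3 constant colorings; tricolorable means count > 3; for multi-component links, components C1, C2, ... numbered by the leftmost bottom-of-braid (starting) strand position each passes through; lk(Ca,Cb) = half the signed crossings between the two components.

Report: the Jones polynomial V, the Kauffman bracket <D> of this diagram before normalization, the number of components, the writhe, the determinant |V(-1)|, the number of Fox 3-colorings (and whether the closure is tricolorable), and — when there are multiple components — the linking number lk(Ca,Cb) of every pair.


Jones polynomial: V(t) = -t^(-3/2) + t^(-1/2) - 2t^(1/2) + t^(3/2) - 2t^(5/2) + t^(7/2)
<D> = -A^-11 + 2A^-7 - A^-3 + 2A - A^5 + A^9; writhe +1
components 2, writhe +1 (11 crossings)
linking number lk(C1,C2) = 0
3-colorings: 3 of 3^11, det 8 — not tricolorable
note: |V(-1)| = 8: so not tricolorable, since 3 does not divide 8


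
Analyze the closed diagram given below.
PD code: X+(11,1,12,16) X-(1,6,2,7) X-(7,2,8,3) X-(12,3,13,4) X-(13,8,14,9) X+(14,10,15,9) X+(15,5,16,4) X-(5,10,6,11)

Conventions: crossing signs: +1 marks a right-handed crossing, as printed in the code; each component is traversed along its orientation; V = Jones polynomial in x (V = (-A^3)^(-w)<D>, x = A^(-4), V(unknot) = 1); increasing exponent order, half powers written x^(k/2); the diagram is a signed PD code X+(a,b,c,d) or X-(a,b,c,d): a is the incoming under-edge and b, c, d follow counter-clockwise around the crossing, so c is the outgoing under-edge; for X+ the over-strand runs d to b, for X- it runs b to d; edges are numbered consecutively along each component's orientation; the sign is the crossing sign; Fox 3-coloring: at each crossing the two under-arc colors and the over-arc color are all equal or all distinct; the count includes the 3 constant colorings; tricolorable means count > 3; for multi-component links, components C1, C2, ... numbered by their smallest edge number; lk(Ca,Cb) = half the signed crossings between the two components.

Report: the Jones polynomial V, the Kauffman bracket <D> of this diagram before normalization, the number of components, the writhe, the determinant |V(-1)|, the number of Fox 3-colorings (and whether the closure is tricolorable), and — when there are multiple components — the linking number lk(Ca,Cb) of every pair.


V = -x^-4 + x^-3 + x^-1
<D> = A^-2 + A^6 - A^10 (w = -2)
1 component over 8 crossings, w = -2
9 Fox colorings among 3^8, |V(-1)| = 3: tricolorable
why: det 3 = |V(-1)|; divisible by 3, so tricolorable


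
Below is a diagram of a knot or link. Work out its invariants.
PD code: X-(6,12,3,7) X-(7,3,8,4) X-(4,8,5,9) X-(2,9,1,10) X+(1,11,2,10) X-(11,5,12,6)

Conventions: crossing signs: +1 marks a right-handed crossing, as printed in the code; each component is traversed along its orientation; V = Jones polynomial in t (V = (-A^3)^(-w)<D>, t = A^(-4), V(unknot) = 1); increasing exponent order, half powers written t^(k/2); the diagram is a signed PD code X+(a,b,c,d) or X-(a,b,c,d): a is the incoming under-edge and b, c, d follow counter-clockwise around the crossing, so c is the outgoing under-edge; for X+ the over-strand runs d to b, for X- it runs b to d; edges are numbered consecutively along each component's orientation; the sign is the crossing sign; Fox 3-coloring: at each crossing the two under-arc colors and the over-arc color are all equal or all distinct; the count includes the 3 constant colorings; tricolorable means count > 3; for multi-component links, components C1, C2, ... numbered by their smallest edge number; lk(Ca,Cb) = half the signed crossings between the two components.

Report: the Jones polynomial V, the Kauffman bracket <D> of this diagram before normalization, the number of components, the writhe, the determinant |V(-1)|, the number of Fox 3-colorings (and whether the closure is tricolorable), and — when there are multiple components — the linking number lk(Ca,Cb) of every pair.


Jones polynomial: V(t) = t^-6 + t^-3 + t^-2 + t^-1
<D> = A^-8 + A^-4 + 1 + A^12; writhe -4
components 3, writhe -4 (6 crossings)
linking number lk(C1,C2) = 0
lk(C1,C3): 0
lk(C2,C3) = -2
3-colorings: 9 of 3^6, det 0 — tricolorable
note: the 3 component pairs carry total linking -2


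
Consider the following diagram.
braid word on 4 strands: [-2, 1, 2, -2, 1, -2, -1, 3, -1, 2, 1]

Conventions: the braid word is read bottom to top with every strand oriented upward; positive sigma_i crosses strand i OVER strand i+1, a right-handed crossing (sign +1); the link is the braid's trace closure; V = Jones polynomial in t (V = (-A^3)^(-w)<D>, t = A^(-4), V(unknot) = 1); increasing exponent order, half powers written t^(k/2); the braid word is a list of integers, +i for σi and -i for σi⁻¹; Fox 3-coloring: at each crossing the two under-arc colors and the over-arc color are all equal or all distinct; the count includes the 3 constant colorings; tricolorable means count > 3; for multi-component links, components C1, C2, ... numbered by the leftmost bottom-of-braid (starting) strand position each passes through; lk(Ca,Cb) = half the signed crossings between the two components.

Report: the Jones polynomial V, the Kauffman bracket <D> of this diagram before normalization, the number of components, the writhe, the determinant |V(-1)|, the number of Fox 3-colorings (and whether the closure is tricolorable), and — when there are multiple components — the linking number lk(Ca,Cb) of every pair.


V(t) = -t^-3 + t^-2 - t^-1 + 3 - t + t^2 - t^3
bracket: A^-9 - A^-5 + A^-1 - 3A^3 + A^7 - A^11 + A^15, w = +1
1 component, writhe +1, over 11 crossings
det 9, colorings 27 of 3^11 — tricolorable
observation: |V(-1)| = 9: so tricolorable, since 3 divides 9


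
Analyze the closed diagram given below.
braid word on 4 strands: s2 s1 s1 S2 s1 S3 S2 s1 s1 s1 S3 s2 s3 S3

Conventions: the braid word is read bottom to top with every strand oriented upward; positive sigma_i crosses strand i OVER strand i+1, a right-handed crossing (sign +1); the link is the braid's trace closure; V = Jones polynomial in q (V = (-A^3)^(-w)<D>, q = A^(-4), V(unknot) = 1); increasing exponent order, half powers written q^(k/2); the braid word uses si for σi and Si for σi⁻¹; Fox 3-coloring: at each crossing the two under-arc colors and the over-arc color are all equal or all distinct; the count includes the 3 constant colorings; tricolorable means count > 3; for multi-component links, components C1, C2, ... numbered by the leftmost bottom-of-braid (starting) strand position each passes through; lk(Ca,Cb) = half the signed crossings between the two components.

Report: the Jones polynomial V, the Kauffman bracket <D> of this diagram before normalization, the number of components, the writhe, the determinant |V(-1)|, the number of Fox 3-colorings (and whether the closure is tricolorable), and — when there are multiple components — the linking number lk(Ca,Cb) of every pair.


V = q^(1/2) - 4q^(3/2) + 6q^(5/2) - 10q^(7/2) + 10q^(9/2) - 10q^(11/2) + 9q^(13/2) - 6q^(15/2) + 3q^(17/2) - q^(19/2)
<D> = -A^-26 + 3A^-22 - 6A^-18 + 9A^-14 - 10A^-10 + 10A^-6 - 10A^-2 + 6A^2 - 4A^6 + A^10 (w = +4)
2 components over 14 crossings, w = +4
lk(C1,C2): +2
9 Fox colorings among 3^14, |V(-1)| = 60: tricolorable
why: |V(-1)| = 60: so tricolorable, since 3 divides 60


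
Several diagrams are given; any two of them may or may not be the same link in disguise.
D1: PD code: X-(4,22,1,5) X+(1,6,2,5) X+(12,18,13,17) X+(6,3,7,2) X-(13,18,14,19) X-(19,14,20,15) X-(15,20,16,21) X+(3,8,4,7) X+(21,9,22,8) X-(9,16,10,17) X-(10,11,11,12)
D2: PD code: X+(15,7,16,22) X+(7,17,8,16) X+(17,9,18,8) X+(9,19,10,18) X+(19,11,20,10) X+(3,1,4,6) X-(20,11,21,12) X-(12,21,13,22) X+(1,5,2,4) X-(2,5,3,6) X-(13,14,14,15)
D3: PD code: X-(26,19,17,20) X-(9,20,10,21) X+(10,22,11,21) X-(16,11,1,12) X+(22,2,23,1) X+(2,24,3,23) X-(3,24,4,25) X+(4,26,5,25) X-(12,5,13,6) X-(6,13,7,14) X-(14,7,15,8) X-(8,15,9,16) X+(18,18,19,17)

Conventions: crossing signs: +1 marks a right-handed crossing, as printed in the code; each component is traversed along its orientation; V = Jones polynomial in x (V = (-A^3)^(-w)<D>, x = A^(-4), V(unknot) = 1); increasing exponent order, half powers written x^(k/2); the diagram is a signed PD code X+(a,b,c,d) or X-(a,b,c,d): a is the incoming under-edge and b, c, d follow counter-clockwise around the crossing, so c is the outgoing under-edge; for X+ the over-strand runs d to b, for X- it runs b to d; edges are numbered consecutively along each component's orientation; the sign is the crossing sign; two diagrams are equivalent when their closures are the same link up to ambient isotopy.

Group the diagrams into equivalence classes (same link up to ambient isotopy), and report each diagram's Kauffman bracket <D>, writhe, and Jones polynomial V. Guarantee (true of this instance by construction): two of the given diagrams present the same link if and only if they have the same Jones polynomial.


classes: {D1} | {D2} | {D3}
V(D1) = x^(-7/2) - x^(-5/2) + x^(-3/2) - 2x^(-1/2) - x^(3/2)  [11 crossings, <D> = A^-9 + 2A^-1 - A^3 + A^7 - A^11, w = -1]
V(D2) = -x^(1/2) - x^(3/2) - x^(5/2) + x^(9/2)  (w +3, c 11, <D> = -A^-9 + A^-1 + A^3 + A^7)
D3 (bracket A^-11 + 2A^-3 - A + 2A^5 - 2A^9 + A^13 - A^17; 13 crossings at w = -3): V = x^(-13/2) - x^(-11/2) + 2x^(-9/2) - 2x^(-7/2) + x^(-5/2) - 2x^(-3/2) - x^(1/2)
note: 3 classes among 3 diagrams; unequal V(x) rules out equality


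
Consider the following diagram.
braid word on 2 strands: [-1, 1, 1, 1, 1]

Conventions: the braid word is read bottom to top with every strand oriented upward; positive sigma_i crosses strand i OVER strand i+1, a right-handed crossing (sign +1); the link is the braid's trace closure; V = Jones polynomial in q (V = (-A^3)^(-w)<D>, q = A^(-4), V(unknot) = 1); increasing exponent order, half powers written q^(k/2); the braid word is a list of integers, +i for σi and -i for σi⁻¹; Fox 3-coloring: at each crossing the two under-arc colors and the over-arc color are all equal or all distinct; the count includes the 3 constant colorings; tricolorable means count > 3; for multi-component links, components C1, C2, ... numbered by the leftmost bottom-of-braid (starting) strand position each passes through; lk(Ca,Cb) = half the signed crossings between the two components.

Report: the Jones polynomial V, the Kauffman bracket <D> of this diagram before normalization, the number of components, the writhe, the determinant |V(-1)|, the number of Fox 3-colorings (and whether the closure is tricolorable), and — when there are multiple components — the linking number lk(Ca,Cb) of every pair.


V(q) = q + q^3 - q^4
bracket: A^-7 - A^-3 - A^5, w = +3
1 component, writhe +3, over 5 crossings
det 3, colorings 9 of 3^5 — tricolorable
observation: the span of V is 3, forcing >= 3 crossings in any diagram


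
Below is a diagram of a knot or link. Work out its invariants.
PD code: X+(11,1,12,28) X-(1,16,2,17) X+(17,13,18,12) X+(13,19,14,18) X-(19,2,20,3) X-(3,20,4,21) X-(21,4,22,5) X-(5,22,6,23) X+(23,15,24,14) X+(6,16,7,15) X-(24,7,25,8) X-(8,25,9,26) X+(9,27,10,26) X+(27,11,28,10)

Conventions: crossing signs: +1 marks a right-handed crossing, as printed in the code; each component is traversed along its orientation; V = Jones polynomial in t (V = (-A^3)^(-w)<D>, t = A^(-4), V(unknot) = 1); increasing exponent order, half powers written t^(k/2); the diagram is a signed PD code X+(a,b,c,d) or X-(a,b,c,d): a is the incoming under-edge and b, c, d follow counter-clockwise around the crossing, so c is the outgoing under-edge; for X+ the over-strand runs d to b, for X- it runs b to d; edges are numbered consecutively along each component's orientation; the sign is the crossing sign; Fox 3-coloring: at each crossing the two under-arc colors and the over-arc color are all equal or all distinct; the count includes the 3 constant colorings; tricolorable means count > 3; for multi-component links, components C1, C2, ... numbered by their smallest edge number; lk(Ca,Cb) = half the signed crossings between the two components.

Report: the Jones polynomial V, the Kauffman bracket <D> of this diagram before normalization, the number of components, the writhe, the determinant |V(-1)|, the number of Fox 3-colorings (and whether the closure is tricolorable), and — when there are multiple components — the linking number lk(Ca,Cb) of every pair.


V = -t^-3 + t^-2 - t^-1 + 3 - t + t^2 - t^3
<D> = -A^-12 + A^-8 - A^-4 + 3 - A^4 + A^8 - A^12 (w = 0)
1 component over 14 crossings, w = 0
27 Fox colorings among 3^14, |V(-1)| = 9: tricolorable
why: |V(-1)| = 9: so tricolorable, since 3 divides 9


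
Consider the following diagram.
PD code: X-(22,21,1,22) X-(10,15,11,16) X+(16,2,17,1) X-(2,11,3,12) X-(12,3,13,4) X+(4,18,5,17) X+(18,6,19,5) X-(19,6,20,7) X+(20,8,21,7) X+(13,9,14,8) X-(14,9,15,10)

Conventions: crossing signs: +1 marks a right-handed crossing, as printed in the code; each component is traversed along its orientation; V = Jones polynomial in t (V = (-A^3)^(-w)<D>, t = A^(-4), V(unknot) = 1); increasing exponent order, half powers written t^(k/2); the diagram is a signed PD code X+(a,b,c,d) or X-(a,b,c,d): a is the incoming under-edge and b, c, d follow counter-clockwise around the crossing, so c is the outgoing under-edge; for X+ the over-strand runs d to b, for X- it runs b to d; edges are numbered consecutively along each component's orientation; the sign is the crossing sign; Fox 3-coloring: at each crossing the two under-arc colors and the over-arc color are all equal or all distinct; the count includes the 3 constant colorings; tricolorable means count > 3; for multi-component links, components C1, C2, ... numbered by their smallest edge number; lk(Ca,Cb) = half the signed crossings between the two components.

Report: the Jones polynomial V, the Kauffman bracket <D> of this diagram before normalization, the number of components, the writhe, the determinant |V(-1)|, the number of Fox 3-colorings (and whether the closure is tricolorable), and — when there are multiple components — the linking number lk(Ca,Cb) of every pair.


Jones polynomial: V(t) = -t^-3 + 2t^-2 - 2t^-1 + 3 - 2t + 2t^2 - t^3
<D> = A^-15 - 2A^-11 + 2A^-7 - 3A^-3 + 2A - 2A^5 + A^9; writhe -1
components 1, writhe -1 (11 crossings)
3-colorings: 3 of 3^11, det 13 — not tricolorable
note: V is palindromic (span 6, det 13): t -> 1/t fixes it; necessary, not sufficient, for amphichirality


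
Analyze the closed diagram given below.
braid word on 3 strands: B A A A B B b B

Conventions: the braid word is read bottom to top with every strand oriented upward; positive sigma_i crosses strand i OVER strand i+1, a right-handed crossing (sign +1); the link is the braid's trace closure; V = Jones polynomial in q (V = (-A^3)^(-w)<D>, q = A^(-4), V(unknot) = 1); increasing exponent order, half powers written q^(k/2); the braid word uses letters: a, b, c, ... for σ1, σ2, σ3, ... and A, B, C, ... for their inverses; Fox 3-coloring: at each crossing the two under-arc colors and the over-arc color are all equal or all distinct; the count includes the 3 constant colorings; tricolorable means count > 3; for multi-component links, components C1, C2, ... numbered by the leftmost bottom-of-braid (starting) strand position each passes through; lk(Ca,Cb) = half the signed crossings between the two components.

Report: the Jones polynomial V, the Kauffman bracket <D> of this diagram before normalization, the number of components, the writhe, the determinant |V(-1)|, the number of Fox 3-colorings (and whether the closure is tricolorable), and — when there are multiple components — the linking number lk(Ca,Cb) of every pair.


Jones polynomial: V(q) = q^-8 - 2q^-7 + q^-6 - 2q^-5 + 2q^-4 + q^-2
<D> = A^-10 + 2A^-2 - 2A^2 + A^6 - 2A^10 + A^14; writhe -6
components 1, writhe -6 (8 crossings)
3-colorings: 27 of 3^8, det 9 — tricolorable
note: free reduction leaves σ2⁻¹ σ1⁻¹ σ1⁻¹ σ1⁻¹ σ2⁻¹ σ2⁻¹ of the original 8 letters


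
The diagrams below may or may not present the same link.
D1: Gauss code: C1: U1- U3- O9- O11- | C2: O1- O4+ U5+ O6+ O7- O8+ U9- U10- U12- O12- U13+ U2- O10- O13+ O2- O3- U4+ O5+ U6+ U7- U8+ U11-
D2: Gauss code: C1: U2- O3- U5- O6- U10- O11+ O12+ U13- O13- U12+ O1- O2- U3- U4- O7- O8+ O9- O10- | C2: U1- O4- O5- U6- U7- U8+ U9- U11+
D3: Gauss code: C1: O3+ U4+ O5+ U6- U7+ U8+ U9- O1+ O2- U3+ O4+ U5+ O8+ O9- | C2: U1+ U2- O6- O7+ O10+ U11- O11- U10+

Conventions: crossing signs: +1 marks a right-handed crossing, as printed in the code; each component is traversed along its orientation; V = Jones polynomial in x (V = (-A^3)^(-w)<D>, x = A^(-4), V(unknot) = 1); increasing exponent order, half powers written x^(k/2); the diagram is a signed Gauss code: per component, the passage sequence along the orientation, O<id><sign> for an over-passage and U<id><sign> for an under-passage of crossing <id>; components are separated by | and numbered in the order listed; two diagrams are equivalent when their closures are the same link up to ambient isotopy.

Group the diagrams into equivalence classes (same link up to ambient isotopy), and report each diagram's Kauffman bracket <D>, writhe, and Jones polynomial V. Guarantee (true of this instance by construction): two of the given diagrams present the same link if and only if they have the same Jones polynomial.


grouping into links: {D1} | {D2} | {D3}
V(D1) = -x^(-7/2) - x^(-3/2) - x^(1/2) + x^(3/2)  (w -3, c 13, <D> = -A^-15 + A^-11 + A^-3 + A^5)
D2 (bracket A^-11 + A^-3 + A^5 - A^9; 13 crossings at w = -7): V = x^(-15/2) - x^(-13/2) - x^(-9/2) - x^(-5/2)
V(D3) = -x^(1/2) - x^(3/2) - x^(5/2) + x^(9/2)  [11 crossings, <D> = -A^-9 + A^-1 + A^3 + A^7, w = +3]
why: 3 classes among 3 diagrams; unequal V(x) rules out equality


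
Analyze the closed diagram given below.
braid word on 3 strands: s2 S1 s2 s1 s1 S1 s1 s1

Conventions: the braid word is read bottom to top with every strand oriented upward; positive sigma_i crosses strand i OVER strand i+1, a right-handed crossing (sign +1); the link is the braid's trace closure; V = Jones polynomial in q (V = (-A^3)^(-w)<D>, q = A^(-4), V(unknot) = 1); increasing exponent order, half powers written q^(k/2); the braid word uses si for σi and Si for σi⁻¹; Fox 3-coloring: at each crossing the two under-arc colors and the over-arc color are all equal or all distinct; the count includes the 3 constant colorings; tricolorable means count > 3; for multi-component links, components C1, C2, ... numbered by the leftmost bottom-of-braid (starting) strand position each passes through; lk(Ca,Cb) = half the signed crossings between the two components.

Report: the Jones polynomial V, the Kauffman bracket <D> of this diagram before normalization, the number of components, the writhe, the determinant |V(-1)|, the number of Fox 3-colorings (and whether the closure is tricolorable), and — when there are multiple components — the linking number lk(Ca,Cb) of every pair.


V = q - q^2 + 2q^3 - q^4 + q^5 - q^6
<D> = -A^-12 + A^-8 - A^-4 + 2 - A^4 + A^8 (w = +4)
1 component over 8 crossings, w = +4
3 Fox colorings among 3^8, |V(-1)| = 7: not tricolorable
why: w = +4 shifts under R1 moves; the (-A^3)^(-4) factor cancels that in V


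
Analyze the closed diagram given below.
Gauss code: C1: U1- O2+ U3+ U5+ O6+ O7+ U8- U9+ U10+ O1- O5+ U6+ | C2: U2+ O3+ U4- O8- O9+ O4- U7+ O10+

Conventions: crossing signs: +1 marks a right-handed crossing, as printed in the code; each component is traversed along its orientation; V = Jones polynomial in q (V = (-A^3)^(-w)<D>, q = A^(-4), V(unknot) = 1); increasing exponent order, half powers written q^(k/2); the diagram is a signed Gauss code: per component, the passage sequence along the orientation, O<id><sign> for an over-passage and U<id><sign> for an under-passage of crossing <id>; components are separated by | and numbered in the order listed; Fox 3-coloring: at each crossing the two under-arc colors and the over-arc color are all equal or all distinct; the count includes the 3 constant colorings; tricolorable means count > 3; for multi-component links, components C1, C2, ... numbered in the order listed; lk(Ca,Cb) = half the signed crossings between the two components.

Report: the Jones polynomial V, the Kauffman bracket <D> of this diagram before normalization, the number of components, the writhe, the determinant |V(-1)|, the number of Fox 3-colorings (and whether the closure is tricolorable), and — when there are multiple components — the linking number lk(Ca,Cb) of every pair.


V(q) = -q^(3/2) + q^(5/2) - 3q^(7/2) + 2q^(9/2) - 2q^(11/2) + 2q^(13/2) - q^(15/2)
bracket: -A^-18 + 2A^-14 - 2A^-10 + 2A^-6 - 3A^-2 + A^2 - A^6, w = +4
2 components, writhe +4, over 10 crossings
lk(C1,C2) = +2
det 12, colorings 9 of 3^10 — tricolorable
observation: the 1 component pair carries total linking +2


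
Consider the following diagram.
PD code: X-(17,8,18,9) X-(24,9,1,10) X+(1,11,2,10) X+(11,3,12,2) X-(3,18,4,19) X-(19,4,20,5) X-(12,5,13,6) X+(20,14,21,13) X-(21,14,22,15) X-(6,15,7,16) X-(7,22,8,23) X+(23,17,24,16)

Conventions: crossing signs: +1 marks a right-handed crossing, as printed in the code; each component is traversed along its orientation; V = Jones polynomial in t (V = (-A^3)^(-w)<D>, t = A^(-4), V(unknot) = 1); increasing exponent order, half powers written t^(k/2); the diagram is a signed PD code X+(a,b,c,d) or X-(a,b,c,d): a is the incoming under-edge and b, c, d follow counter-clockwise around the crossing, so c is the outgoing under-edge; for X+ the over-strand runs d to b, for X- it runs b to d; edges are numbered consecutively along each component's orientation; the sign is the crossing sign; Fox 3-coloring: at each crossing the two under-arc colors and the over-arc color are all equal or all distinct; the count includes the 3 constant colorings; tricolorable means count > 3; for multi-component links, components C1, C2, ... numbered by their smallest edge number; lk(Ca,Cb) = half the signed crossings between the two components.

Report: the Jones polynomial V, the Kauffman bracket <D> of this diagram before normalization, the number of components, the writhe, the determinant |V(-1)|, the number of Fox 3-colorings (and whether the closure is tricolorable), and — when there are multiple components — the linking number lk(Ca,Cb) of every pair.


V(t) = t^-7 - 2t^-6 + 2t^-5 - 3t^-4 + 3t^-3 - 2t^-2 + 2t^-1
bracket: 2A^-8 - 2A^-4 + 3 - 3A^4 + 2A^8 - 2A^12 + A^16, w = -4
1 component, writhe -4, over 12 crossings
det 15, colorings 9 of 3^12 — tricolorable
observation: |V(-1)| = 15: so tricolorable, since 3 divides 15


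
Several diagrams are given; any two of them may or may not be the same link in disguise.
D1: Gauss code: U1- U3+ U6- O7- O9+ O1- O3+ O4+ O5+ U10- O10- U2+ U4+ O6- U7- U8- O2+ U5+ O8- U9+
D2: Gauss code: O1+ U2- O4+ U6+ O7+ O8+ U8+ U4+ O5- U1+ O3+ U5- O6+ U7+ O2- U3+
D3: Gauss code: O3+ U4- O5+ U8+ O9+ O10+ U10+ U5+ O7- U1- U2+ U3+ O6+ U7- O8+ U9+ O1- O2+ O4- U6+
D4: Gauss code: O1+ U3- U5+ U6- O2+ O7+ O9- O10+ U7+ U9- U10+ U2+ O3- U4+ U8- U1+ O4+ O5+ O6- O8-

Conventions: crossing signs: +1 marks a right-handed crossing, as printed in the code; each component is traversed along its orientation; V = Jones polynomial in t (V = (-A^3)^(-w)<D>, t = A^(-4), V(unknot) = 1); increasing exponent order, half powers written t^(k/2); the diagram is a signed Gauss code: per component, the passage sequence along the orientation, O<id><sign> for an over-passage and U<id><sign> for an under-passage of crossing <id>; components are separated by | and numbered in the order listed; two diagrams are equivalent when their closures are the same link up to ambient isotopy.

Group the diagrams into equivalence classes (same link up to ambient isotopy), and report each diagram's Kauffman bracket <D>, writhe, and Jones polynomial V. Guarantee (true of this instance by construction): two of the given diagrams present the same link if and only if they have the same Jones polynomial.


equivalence classes: {D1} | {D2, D3} | {D4}
D1 (bracket A^-8 - A^-4 + 1 - A^4 + A^8; 10 crossings at w = 0): V = t^-2 - t^-1 + 1 - t + t^2
D2 (bracket -A^-12 + 2A^-8 - 3A^-4 + 4 - 3A^4 + 3A^8 - 2A^12 + A^16; 8 crossings at w = +4): V = t^-1 - 2 + 3t - 3t^2 + 4t^3 - 3t^4 + 2t^5 - t^6
D3 (bracket -A^-12 + 2A^-8 - 3A^-4 + 4 - 3A^4 + 3A^8 - 2A^12 + A^16; 10 crossings at w = +4): V = t^-1 - 2 + 3t - 3t^2 + 4t^3 - 3t^4 + 2t^5 - t^6
D4 (bracket A^6; 10 crossings at w = +2): V = 1
observation: 3 values of V(t) split the 4 diagrams


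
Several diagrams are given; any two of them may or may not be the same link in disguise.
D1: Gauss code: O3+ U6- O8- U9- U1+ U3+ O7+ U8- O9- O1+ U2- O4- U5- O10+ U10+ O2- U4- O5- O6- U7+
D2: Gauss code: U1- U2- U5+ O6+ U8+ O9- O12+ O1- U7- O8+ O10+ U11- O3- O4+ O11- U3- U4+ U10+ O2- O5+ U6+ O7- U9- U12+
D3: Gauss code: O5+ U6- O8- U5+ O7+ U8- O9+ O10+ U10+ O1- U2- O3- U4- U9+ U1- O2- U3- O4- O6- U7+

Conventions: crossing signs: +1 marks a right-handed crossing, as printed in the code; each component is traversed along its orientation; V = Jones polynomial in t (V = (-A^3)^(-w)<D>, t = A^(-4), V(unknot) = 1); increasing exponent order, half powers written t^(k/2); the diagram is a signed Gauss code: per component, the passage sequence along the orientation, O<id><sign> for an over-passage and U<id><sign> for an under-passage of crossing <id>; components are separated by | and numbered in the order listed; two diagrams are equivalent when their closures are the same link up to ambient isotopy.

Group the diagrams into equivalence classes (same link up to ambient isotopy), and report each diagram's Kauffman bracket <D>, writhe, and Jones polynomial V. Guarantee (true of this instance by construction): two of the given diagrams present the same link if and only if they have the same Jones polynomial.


equivalence classes: {D1, D3} | {D2}
D1 (bracket A^-10 - A^-6 + 2A^-2 - 3A^2 + 3A^6 - 2A^10 + 2A^14 - A^18; 10 crossings at w = -2): V = -t^-6 + 2t^-5 - 2t^-4 + 3t^-3 - 3t^-2 + 2t^-1 - 1 + t
V(D2) = t^-2 - t^-1 + 1 - t + t^2  [12 crossings, <D> = A^-8 - A^-4 + 1 - A^4 + A^8, w = 0]
V(D3) = -t^-6 + 2t^-5 - 2t^-4 + 3t^-3 - 3t^-2 + 2t^-1 - 1 + t  (w -2, c 10, <D> = A^-10 - A^-6 + 2A^-2 - 3A^2 + 3A^6 - 2A^10 + 2A^14 - A^18)
observation: V(t) takes 2 values over 3 diagrams, fixing the grouping


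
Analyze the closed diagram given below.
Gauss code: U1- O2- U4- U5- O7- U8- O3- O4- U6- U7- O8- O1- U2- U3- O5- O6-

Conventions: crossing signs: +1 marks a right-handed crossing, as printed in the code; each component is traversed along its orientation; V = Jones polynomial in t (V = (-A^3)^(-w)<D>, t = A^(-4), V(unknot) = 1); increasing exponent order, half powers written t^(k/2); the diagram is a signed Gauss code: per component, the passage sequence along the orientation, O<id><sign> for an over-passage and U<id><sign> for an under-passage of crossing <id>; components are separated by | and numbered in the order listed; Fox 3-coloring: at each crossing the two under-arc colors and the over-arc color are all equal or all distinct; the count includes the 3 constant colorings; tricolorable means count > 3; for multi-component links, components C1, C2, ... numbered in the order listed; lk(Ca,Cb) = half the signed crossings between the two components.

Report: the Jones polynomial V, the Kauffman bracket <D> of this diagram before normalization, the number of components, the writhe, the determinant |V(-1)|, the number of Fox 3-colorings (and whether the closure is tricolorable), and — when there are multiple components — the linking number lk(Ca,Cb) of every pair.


V = -t^-8 + t^-5 + t^-3
<D> = A^-12 + A^-4 - A^8 (w = -8)
1 component over 8 crossings, w = -8
9 Fox colorings among 3^8, |V(-1)| = 3: tricolorable
why: w = -8 shifts under R1 moves; the (-A^3)^(8) factor cancels that in V


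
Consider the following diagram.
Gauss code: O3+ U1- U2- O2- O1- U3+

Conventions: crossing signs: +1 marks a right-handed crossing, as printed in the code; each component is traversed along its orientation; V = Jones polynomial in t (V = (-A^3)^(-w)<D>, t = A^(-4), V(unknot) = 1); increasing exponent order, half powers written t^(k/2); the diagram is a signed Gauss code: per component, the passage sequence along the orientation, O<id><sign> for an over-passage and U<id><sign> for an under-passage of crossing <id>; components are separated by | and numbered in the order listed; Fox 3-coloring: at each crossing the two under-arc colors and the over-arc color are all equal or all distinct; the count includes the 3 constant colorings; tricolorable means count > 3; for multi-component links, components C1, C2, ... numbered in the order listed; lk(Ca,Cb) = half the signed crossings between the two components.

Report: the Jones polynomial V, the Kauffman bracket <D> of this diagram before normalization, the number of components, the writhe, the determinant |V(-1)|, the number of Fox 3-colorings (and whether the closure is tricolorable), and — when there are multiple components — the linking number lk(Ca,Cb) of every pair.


Jones polynomial: V(t) = 1
<D> = -A^-3; writhe -1
components 1, writhe -1 (3 crossings)
3-colorings: 3 of 3^3, det 1 — not tricolorable
note: w = -1 shifts under R1 moves; the (-A^3)^(1) factor cancels that in V


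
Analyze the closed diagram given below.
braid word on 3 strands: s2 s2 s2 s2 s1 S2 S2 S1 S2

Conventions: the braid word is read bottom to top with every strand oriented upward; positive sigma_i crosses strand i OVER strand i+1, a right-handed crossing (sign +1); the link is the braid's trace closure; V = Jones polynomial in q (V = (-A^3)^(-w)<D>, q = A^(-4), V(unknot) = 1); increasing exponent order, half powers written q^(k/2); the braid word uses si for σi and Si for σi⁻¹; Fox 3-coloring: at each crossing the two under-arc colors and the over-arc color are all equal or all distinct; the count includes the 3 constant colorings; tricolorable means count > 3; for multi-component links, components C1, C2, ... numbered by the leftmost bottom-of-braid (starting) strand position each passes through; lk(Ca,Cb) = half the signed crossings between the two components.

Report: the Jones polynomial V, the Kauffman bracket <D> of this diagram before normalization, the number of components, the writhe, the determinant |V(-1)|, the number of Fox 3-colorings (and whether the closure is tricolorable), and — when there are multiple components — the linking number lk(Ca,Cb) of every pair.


Jones polynomial: V(q) = -q^(-3/2) - 2q^(1/2) + q^(3/2) - q^(5/2) + q^(7/2)
<D> = -A^-11 + A^-7 - A^-3 + 2A + A^9; writhe +1
components 2, writhe +1 (9 crossings)
linking number lk(C1,C2) = -1
3-colorings: 9 of 3^9, det 6 — tricolorable
note: span 5 respects span(V) <= c + mu - 1 = 10 for this 2-component diagram


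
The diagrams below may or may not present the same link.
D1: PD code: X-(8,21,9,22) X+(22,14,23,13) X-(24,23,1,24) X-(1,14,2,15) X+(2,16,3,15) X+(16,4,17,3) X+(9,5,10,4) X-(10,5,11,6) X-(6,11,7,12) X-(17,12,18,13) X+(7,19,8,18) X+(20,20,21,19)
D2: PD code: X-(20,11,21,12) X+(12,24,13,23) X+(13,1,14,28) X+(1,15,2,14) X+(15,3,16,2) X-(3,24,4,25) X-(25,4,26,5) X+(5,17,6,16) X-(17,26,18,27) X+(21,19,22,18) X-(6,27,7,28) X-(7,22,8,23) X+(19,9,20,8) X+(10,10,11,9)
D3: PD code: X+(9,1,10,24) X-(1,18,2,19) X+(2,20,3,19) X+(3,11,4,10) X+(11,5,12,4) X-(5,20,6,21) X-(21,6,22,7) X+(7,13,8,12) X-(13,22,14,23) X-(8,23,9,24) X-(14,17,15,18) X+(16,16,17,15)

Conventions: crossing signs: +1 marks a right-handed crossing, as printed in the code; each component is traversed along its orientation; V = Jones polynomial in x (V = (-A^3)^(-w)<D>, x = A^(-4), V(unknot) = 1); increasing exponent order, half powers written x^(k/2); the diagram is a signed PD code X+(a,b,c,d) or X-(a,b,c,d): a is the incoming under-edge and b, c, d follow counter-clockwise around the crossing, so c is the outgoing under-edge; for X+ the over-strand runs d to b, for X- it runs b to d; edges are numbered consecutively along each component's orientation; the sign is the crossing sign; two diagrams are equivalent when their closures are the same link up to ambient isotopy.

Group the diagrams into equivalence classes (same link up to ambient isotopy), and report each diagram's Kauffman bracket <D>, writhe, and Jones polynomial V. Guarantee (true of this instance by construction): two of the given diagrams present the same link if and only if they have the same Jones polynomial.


equivalence classes: {D1} | {D2, D3}
D1 (bracket 1; 12 crossings at w = 0): V = 1
V(D2) = -x^-3 + 2x^-2 - 2x^-1 + 3 - 2x + 2x^2 - x^3  [14 crossings, <D> = -A^-6 + 2A^-2 - 2A^2 + 3A^6 - 2A^10 + 2A^14 - A^18, w = +2]
D3 (bracket -A^-12 + 2A^-8 - 2A^-4 + 3 - 2A^4 + 2A^8 - A^12; 12 crossings at w = 0): V = -x^-3 + 2x^-2 - 2x^-1 + 3 - 2x + 2x^2 - x^3
key observation: V(x) takes 2 values over 3 diagrams, fixing the grouping


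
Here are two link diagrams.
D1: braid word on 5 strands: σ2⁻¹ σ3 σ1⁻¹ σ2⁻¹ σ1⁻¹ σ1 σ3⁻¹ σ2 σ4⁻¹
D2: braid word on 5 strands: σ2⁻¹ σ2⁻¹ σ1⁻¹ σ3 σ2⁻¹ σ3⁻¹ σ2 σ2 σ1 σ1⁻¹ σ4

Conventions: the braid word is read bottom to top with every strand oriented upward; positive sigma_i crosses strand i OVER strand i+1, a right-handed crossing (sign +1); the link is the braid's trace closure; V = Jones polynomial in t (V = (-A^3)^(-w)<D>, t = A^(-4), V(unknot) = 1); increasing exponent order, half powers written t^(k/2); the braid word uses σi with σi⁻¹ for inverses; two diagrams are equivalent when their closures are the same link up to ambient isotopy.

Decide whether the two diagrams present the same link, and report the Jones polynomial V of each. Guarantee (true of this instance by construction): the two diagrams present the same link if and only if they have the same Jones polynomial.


same link: yes
V(D1) = -t^(-1/2) - t^(1/2)  [9 crossings, <D> = A^-11 + A^-7, w = -3]
V(D2) = -t^(-1/2) - t^(1/2)  [11 crossings, <D> = A^-5 + A^-1, w = -1]
insight: all 2 diagrams share one V(t), hence one class


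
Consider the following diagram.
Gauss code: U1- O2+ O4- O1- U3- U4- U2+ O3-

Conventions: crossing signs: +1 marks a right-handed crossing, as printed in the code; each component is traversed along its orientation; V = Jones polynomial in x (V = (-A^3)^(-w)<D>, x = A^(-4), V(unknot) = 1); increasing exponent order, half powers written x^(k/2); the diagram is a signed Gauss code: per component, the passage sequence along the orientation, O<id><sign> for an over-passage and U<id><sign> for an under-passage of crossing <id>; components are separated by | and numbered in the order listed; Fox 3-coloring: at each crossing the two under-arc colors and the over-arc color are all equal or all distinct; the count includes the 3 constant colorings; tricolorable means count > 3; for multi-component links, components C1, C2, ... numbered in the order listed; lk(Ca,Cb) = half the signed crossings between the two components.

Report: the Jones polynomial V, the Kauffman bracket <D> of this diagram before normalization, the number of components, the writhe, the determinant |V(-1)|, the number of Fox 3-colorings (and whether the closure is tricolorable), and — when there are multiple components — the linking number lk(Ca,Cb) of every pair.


Jones polynomial: V(x) = 1
<D> = A^-6; writhe -2
components 1, writhe -2 (4 crossings)
3-colorings: 3 of 3^4, det 1 — not tricolorable
note: |V(-1)| = 1: so not tricolorable, since 3 does not divide 1
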